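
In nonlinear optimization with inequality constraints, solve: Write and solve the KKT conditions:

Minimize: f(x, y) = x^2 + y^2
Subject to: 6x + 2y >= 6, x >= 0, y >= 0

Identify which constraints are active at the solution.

KKT conditions for min x^2 + y^2 s.t. 6x + 2y >= 6, x >= 0, y >= 0:
Stationarity: 2x = mu*6 + mu_x, 2y = mu*2 + mu_y, with mu, mu_x, mu_y >= 0
Complementary slackness: mu*(6x + 2y - 6) = 0, mu_x*x = 0, mu_y*y = 0
(0, 0) is infeasible (6*0 + 2*0 < 6), so if mu = 0 stationarity would force x = mu_x/2 >= 0, y = mu_y/2 >= 0 with mu_x*x = mu_y*y = 0, i.e. x = y = 0: contradiction. Hence mu > 0 and 6x + 2y = 6 is active.
Try x > 0, y > 0 (so mu_x = mu_y = 0): x = 6*mu/2, y = 2*mu/2
Substitute: 6*(6*mu/2) + 2*(2*mu/2) = 6
  mu*40/2 = 6 => mu = 3/10
x* = 9/10 > 0, y* = 3/10 > 0, consistent with mu_x = mu_y = 0.
f is convex and the constraints are linear, so this KKT point is the global minimum.
f* = 9/10
Active constraints: 6x + 2y >= 6 (holds with equality, mu = 3/10 > 0); x >= 0 and y >= 0 are inactive (mu_x = mu_y = 0).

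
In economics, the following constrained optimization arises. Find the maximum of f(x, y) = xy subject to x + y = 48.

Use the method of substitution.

Substitute y = 48 - x into f(x,y) = xy:
g(x) = x(48 - x) = 48x - x^2
g'(x) = 48 - 2x = 0  =>  x = 24
y = 48 - 24 = 24
Maximum value = 24 * 24 = 576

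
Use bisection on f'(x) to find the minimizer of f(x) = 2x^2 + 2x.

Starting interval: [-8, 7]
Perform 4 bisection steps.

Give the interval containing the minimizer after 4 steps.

Finding critical point of f(x) = 2x^2 + 2x using bisection on f'(x) = 4x + 2.
f'(x) = 0 when x = -1/2.
Starting interval: [-8, 7]
Step 1: mid = -1/2, f'(mid) = 0, new interval = [-1/2, -1/2]
Step 2: mid = -1/2, f'(mid) = 0, new interval = [-1/2, -1/2]
Step 3: mid = -1/2, f'(mid) = 0, new interval = [-1/2, -1/2]
Step 4: mid = -1/2, f'(mid) = 0, new interval = [-1/2, -1/2]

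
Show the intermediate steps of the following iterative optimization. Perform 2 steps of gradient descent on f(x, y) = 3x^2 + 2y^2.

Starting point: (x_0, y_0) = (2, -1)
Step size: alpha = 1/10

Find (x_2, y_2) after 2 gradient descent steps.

f(x,y) = 3x^2 + 2y^2
grad_x = 6x + 0y, grad_y = 4y + 0x
Step 1: grad = (12, -4), (4/5, -3/5)
Step 2: grad = (24/5, -12/5), (8/25, -9/25)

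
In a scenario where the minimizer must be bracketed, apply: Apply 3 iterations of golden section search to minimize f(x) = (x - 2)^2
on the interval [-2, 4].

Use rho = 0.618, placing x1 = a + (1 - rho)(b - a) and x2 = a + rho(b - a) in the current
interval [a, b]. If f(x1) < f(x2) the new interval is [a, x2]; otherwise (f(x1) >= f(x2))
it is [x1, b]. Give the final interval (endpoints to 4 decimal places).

Golden section search for min of f(x) = (x - 2)^2 on [-2, 4].
Each step: x1 = a + (1 - rho)(b - a), x2 = a + rho(b - a); if f(x1) < f(x2) keep [a, x2], otherwise keep [x1, b].
Step 1: [-2.0000, 4.0000], x1=0.2920 (f=2.9173), x2=1.7080 (f=0.0853); f(x1) > f(x2) => keep [0.2920, 4.0000]
Step 2: [0.2920, 4.0000], x1=1.7085 (f=0.0850), x2=2.5835 (f=0.3405); f(x1) < f(x2) => keep [0.2920, 2.5835]
Step 3: [0.2920, 2.5835], x1=1.1674 (f=0.6933), x2=1.7082 (f=0.0852); f(x1) > f(x2) => keep [1.1674, 2.5835]
Final interval: [1.1674, 2.5835]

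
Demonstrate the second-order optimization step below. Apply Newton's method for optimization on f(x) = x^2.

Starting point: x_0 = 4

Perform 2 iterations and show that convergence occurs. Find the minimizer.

f(x) = x^2, f'(x) = 2x + (0), f''(x) = 2
Step 1: f'(4) = 8, x_1 = 4 - 8/2 = 0
Step 2: f'(0) = 0, x_2 = 0 (converged)
Newton's method converges in 1 step for quadratics.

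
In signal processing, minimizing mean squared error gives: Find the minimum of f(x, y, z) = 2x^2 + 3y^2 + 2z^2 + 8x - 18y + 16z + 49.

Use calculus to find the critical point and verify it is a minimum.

f(x,y,z) = 2x^2 + 3y^2 + 2z^2 + 8x - 18y + 16z + 49
df/dx = 4x + (8) = 0 => x = -2
df/dy = 6y + (-18) = 0 => y = 3
df/dz = 4z + (16) = 0 => z = -4
f(-2,3,-4) = 2*(-2)^2 + 3*(3)^2 + 2*(-4)^2 + 8*(-2) + -18*(3) + 16*(-4) + 49 = -18
Hessian is diagonal with entries 4, 6, 4 > 0, confirmed minimum.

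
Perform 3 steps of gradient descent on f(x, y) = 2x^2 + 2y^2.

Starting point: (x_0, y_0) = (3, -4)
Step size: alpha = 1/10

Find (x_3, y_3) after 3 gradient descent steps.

f(x,y) = 2x^2 + 2y^2
grad_x = 4x + 0y, grad_y = 4y + 0x
Step 1: grad = (12, -16), (9/5, -12/5)
Step 2: grad = (36/5, -48/5), (27/25, -36/25)
Step 3: grad = (108/25, -144/25), (81/125, -108/125)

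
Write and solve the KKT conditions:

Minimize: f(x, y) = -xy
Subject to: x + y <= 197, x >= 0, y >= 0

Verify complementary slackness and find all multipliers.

Problem: min -xy s.t. x + y <= 197 (multiplier lambda), x >= 0 (mu_x), y >= 0 (mu_y)
KKT stationarity: -y + lambda - mu_x = 0, -x + lambda - mu_y = 0, with lambda, mu_x, mu_y >= 0
Complementary slackness: lambda*(x + y - 197) = 0, mu_x*x = 0, mu_y*y = 0
If lambda = 0: y = -mu_x <= 0 and x = -mu_y <= 0 force x = y = 0 with f = 0; but x = y = 197/2 is feasible with f = -38809/4 < 0, so this is not the minimum. Hence lambda > 0 and x + y = 197.
Try x > 0, y > 0 (so mu_x = mu_y = 0): y = lambda, x = lambda => x = y = lambda
x + y = 197 => 2*lambda = 197 => lambda = 197/2
x* = y* = 197/2 > 0, consistent with mu_x = mu_y = 0.
(Any feasible point with x = 0 or y = 0 has f = 0 > -38809/4, so the minimum is not on those boundaries.)
min(-xy) = -38809/4 (i.e. max xy = 38809/4)
Multipliers: lambda = 197/2, mu_x = 0, mu_y = 0
Complementary slackness: lambda*(x + y - 197) = 197/2*(197/2 + 197/2 - 197) = 0, mu_x*x = 0*197/2 = 0, mu_y*y = 0*197/2 = 0. Satisfied.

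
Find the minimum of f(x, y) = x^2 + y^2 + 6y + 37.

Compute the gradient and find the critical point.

f(x,y) = x^2 + y^2 + 6y + 37
df/dx = 2x + (0) = 0  =>  x = 0
df/dy = 2y + (6) = 0  =>  y = -3
f(0, -3) = 1*(0)^2 + 1*(-3)^2 + 6*(-3) + 37 = 28
Hessian is diagonal with entries 2, 2 > 0, so this is a minimum.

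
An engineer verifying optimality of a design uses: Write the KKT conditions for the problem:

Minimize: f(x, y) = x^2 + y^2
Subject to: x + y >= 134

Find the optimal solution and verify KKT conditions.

KKT conditions for min x^2 + y^2 s.t. x + y >= 134:
Stationarity: 2x = mu, 2y = mu
So x = y = mu/2.
Complementary slackness: mu*(x + y - 134) = 0
Primal feasibility: x + y >= 134; dual feasibility: mu >= 0
If mu = 0 then x = y = 0, but 0 + 0 < 134 is infeasible, so the constraint is active.
Constraint active: x + y = 2*(mu/2) = 134 => mu = 134
x = y = 67, f = 8978
Verify: stationarity 2*67 = 134 = mu; primal 67 + 67 = 134 >= 134; dual mu = 134 >= 0; complementary slackness 134*(134 - 134) = 0. All KKT conditions hold.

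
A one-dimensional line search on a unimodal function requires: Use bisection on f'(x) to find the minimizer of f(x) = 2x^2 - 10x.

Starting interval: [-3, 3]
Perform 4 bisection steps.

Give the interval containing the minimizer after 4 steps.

Finding critical point of f(x) = 2x^2 - 10x using bisection on f'(x) = 4x + -10.
f'(x) = 0 when x = 5/2.
Starting interval: [-3, 3]
Step 1: mid = 0, f'(mid) = -10, new interval = [0, 3]
Step 2: mid = 3/2, f'(mid) = -4, new interval = [3/2, 3]
Step 3: mid = 9/4, f'(mid) = -1, new interval = [9/4, 3]
Step 4: mid = 21/8, f'(mid) = 1/2, new interval = [9/4, 21/8]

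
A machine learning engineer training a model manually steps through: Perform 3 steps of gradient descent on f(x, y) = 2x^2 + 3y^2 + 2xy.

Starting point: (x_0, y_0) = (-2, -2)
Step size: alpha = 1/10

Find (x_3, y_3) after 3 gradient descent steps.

f(x,y) = 2x^2 + 3y^2 + 2xy
grad_x = 4x + 2y, grad_y = 6y + 2x
Step 1: grad = (-12, -16), (-4/5, -2/5)
Step 2: grad = (-4, -4), (-2/5, 0)
Step 3: grad = (-8/5, -4/5), (-6/25, 2/25)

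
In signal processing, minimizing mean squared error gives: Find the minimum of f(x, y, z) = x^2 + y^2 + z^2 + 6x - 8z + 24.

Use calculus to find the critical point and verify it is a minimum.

f(x,y,z) = x^2 + y^2 + z^2 + 6x - 8z + 24
df/dx = 2x + (6) = 0 => x = -3
df/dy = 2y + (0) = 0 => y = 0
df/dz = 2z + (-8) = 0 => z = 4
f(-3,0,4) = 1*(-3)^2 + 1*(0)^2 + 1*(4)^2 + 6*(-3) + -8*(4) + 24 = -1
Hessian is diagonal with entries 2, 2, 2 > 0, confirmed minimum.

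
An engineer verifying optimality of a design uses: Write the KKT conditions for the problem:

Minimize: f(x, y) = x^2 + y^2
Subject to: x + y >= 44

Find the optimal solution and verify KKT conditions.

KKT conditions for min x^2 + y^2 s.t. x + y >= 44:
Stationarity: 2x = mu, 2y = mu
So x = y = mu/2.
Complementary slackness: mu*(x + y - 44) = 0
Primal feasibility: x + y >= 44; dual feasibility: mu >= 0
If mu = 0 then x = y = 0, but 0 + 0 < 44 is infeasible, so the constraint is active.
Constraint active: x + y = 2*(mu/2) = 44 => mu = 44
x = y = 22, f = 968
Verify: stationarity 2*22 = 44 = mu; primal 22 + 22 = 44 >= 44; dual mu = 44 >= 0; complementary slackness 44*(44 - 44) = 0. All KKT conditions hold.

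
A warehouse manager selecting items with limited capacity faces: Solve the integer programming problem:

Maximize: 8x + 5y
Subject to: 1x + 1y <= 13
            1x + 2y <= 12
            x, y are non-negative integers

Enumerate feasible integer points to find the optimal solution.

Constraint 1: 1x + 1y <= 13
Constraint 2: 1x + 2y <= 12
Feasible x range (need y >= 0): 0 <= x <= min(13/1, 12/1) => x in {0, ..., 12}.
Enumerate feasible integer points row by row (the coefficient of y is 5 > 0, so for each x the largest feasible y gives the best value):
  x = 0: y <= min((13 - 1*0)/1, (12 - 1*0)/2) => y in {0, ..., 6}; best 8*0 + 5*6 = 30
  x = 1: y <= min((13 - 1*1)/1, (12 - 1*1)/2) => y in {0, ..., 5}; best 8*1 + 5*5 = 33
  x = 2: y <= min((13 - 1*2)/1, (12 - 1*2)/2) => y in {0, ..., 5}; best 8*2 + 5*5 = 41
  x = 3: y <= min((13 - 1*3)/1, (12 - 1*3)/2) => y in {0, ..., 4}; best 8*3 + 5*4 = 44
  x = 4: y <= min((13 - 1*4)/1, (12 - 1*4)/2) => y in {0, ..., 4}; best 8*4 + 5*4 = 52
  x = 5: y <= min((13 - 1*5)/1, (12 - 1*5)/2) => y in {0, ..., 3}; best 8*5 + 5*3 = 55
  x = 6: y <= min((13 - 1*6)/1, (12 - 1*6)/2) => y in {0, ..., 3}; best 8*6 + 5*3 = 63
  x = 7: y <= min((13 - 1*7)/1, (12 - 1*7)/2) => y in {0, ..., 2}; best 8*7 + 5*2 = 66
  x = 8: y <= min((13 - 1*8)/1, (12 - 1*8)/2) => y in {0, ..., 2}; best 8*8 + 5*2 = 74
  x = 9: y <= min((13 - 1*9)/1, (12 - 1*9)/2) => y in {0, ..., 1}; best 8*9 + 5*1 = 77
  x = 10: y <= min((13 - 1*10)/1, (12 - 1*10)/2) => y in {0, ..., 1}; best 8*10 + 5*1 = 85
  x = 11: y <= min((13 - 1*11)/1, (12 - 1*11)/2) => y in {0}; best 8*11 + 5*0 = 88
  x = 12: y <= min((13 - 1*12)/1, (12 - 1*12)/2) => y in {0}; best 8*12 + 5*0 = 96
The maximum 8x + 5y = 96 is achieved at x = 12, y = 0.
Check: 1*12 + 1*0 = 12 <= 13 and 1*12 + 2*0 = 12 <= 12.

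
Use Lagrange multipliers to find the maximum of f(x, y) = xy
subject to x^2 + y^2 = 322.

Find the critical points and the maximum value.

Lagrange conditions: y = 2*lambda*x and x = 2*lambda*y
If x = 0 then y = 0, violating the constraint, so x, y != 0.
Dividing: y/x = x/y => x^2 = y^2 => y = x or y = -x
Constraint: 2x^2 = 322 => x^2 = 161 => x = +/-sqrt(161)
Critical points: (sqrt(161), sqrt(161)), (-sqrt(161), -sqrt(161)), (sqrt(161), -sqrt(161)), (-sqrt(161), sqrt(161))
  y = x:  xy = x^2 = 161  at (sqrt(161), sqrt(161)) and (-sqrt(161), -sqrt(161))
  y = -x: xy = -x^2 = -161 at (sqrt(161), -sqrt(161)) and (-sqrt(161), sqrt(161))
Maximum xy = 161 at (sqrt(161), sqrt(161)) and (-sqrt(161), -sqrt(161))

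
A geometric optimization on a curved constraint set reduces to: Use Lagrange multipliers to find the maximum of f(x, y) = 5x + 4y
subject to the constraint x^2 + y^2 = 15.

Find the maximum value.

Set up Lagrange conditions: grad f = lambda * grad g
  5 = 2*lambda*x
  4 = 2*lambda*y
From these: x/y = 5/4, so x = 5t, y = 4t for some t.
Substitute into constraint: (5t)^2 + (4t)^2 = 15
  t^2 * 41 = 15
  t = sqrt(15/41)
Maximum = 5*x + 4*y = (5^2 + 4^2)*t = 41 * sqrt(15/41) = sqrt(615)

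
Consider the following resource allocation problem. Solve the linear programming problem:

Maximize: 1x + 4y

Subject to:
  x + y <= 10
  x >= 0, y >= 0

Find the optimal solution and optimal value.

The feasible region has vertices at [(0, 0), (10, 0), (0, 10)].
Checking objective 1x + 4y at each vertex:
  (0, 0): 1*0 + 4*0 = 0
  (10, 0): 1*10 + 4*0 = 10
  (0, 10): 1*0 + 4*10 = 40
Maximum is 40 at (0, 10).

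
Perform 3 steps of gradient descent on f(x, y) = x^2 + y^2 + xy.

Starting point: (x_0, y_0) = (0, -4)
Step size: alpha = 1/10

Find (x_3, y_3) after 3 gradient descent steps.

f(x,y) = x^2 + y^2 + xy
grad_x = 2x + 1y, grad_y = 2y + 1x
Step 1: grad = (-4, -8), (2/5, -16/5)
Step 2: grad = (-12/5, -6), (16/25, -13/5)
Step 3: grad = (-33/25, -114/25), (193/250, -268/125)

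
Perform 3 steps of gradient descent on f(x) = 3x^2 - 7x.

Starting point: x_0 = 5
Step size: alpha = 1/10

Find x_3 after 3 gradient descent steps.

f(x) = 3x^2 - 7x, f'(x) = 6x + (-7)
Step 1: f'(5) = 23, x_1 = 5 - 1/10 * 23 = 27/10
Step 2: f'(27/10) = 46/5, x_2 = 27/10 - 1/10 * 46/5 = 89/50
Step 3: f'(89/50) = 92/25, x_3 = 89/50 - 1/10 * 92/25 = 353/250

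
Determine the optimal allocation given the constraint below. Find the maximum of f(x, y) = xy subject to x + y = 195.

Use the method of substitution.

Substitute y = 195 - x into f(x,y) = xy:
g(x) = x(195 - x) = 195x - x^2
g'(x) = 195 - 2x = 0  =>  x = 195/2
y = 195 - 195/2 = 195/2
Maximum value = (195/2) * (195/2) = 38025/4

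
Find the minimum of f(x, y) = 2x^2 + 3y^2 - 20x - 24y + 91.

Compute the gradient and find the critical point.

f(x,y) = 2x^2 + 3y^2 - 20x - 24y + 91
df/dx = 4x + (-20) = 0  =>  x = 5
df/dy = 6y + (-24) = 0  =>  y = 4
f(5, 4) = 2*(5)^2 + 3*(4)^2 + -20*(5) + -24*(4) + 91 = -7
Hessian is diagonal with entries 4, 6 > 0, so this is a minimum.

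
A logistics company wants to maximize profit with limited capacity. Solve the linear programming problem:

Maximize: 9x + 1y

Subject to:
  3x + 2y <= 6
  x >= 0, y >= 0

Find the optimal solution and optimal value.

The feasible region has vertices at [(0, 0), (2, 0), (0, 3)].
Checking objective 9x + 1y at each vertex:
  (0, 0): 9*0 + 1*0 = 0
  (2, 0): 9*2 + 1*0 = 18
  (0, 3): 9*0 + 1*3 = 3
Maximum is 18 at (2, 0).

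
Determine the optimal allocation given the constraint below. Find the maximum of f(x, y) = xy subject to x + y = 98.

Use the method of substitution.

Substitute y = 98 - x into f(x,y) = xy:
g(x) = x(98 - x) = 98x - x^2
g'(x) = 98 - 2x = 0  =>  x = 49
y = 98 - 49 = 49
Maximum value = 49 * 49 = 2401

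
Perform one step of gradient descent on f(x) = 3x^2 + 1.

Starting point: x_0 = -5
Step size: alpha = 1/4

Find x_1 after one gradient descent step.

f(x) = 3x^2 + 1
f'(x) = 6x + 0
f'(-5) = 6*-5 + (0) = -30
x_1 = x_0 - alpha * f'(x_0) = -5 - 1/4 * -30 = 5/2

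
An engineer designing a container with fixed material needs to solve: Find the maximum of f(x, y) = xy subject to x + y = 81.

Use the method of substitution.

Substitute y = 81 - x into f(x,y) = xy:
g(x) = x(81 - x) = 81x - x^2
g'(x) = 81 - 2x = 0  =>  x = 81/2
y = 81 - 81/2 = 81/2
Maximum value = (81/2) * (81/2) = 6561/4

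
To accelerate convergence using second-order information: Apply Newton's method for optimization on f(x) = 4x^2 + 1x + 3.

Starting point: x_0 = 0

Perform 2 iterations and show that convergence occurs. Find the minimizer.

f(x) = 4x^2 + 1x + 3, f'(x) = 8x + (1), f''(x) = 8
Step 1: f'(0) = 1, x_1 = 0 - 1/8 = -1/8
Step 2: f'(-1/8) = 0, x_2 = -1/8 (converged)
Newton's method converges in 1 step for quadratics.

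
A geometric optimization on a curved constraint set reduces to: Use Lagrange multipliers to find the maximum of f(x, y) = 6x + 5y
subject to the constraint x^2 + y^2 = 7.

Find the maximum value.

Set up Lagrange conditions: grad f = lambda * grad g
  6 = 2*lambda*x
  5 = 2*lambda*y
From these: x/y = 6/5, so x = 6t, y = 5t for some t.
Substitute into constraint: (6t)^2 + (5t)^2 = 7
  t^2 * 61 = 7
  t = sqrt(7/61)
Maximum = 6*x + 5*y = (6^2 + 5^2)*t = 61 * sqrt(7/61) = sqrt(427)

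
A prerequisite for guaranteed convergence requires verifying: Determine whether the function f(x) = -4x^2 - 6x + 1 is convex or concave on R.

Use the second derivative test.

f(x) = -4x^2 - 6x + 1
f'(x) = -8x - 6
f''(x) = -8
Since f''(x) = -8 < 0 for all x, f is concave on R.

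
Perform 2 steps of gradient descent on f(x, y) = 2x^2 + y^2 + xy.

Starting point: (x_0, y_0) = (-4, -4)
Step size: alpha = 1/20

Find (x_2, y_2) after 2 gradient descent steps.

f(x,y) = 2x^2 + y^2 + xy
grad_x = 4x + 1y, grad_y = 2y + 1x
Step 1: grad = (-20, -12), (-3, -17/5)
Step 2: grad = (-77/5, -49/5), (-223/100, -291/100)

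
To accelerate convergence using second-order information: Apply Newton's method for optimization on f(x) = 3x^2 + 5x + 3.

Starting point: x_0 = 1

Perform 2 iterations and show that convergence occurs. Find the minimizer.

f(x) = 3x^2 + 5x + 3, f'(x) = 6x + (5), f''(x) = 6
Step 1: f'(1) = 11, x_1 = 1 - 11/6 = -5/6
Step 2: f'(-5/6) = 0, x_2 = -5/6 (converged)
Newton's method converges in 1 step for quadratics.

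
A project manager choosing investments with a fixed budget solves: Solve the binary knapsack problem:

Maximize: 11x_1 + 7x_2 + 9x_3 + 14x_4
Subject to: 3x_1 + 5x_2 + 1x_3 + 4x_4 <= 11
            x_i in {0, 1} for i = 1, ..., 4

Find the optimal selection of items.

Items: item 1 (v=11, w=3), item 2 (v=7, w=5), item 3 (v=9, w=1), item 4 (v=14, w=4)
Capacity: 11
Checking all 16 subsets (w = total weight, v = total value):
  {}: w = 0, v = 0
  {1}: w = 3, v = 11
  {2}: w = 5, v = 7
  {3}: w = 1, v = 9
  {4}: w = 4, v = 14
  {1, 2}: w = 8, v = 18
  {1, 3}: w = 4, v = 20
  {1, 4}: w = 7, v = 25
  {2, 3}: w = 6, v = 16
  {2, 4}: w = 9, v = 21
  {3, 4}: w = 5, v = 23
  {1, 2, 3}: w = 9, v = 27
  {1, 2, 4}: w = 12 > 11, infeasible
  {1, 3, 4}: w = 8, v = 34
  {2, 3, 4}: w = 10, v = 30
  {1, 2, 3, 4}: w = 13 > 11, infeasible
Best feasible subset: items [1, 3, 4]
Total weight: 8 <= 11, total value: 34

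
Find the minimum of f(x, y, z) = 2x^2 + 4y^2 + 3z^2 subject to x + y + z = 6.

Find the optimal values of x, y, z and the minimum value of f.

Using Lagrange multipliers on f = 2x^2 + 4y^2 + 3z^2 with constraint x + y + z = 6:
Conditions: 2*2*x = lambda, 2*4*y = lambda, 2*3*z = lambda
So x = lambda/4, y = lambda/8, z = lambda/6
Substituting into constraint: lambda * (13/24) = 6
lambda = 144/13
x = 36/13, y = 18/13, z = 24/13
Minimum value = 432/13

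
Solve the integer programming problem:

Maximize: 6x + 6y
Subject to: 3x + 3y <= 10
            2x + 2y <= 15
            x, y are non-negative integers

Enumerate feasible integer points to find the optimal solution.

Constraint 1: 3x + 3y <= 10
Constraint 2: 2x + 2y <= 15
Feasible x range (need y >= 0): 0 <= x <= min(10/3, 15/2) => x in {0, ..., 3}.
Enumerate feasible integer points row by row (the coefficient of y is 6 > 0, so for each x the largest feasible y gives the best value):
  x = 0: y <= min((10 - 3*0)/3, (15 - 2*0)/2) => y in {0, ..., 3}; best 6*0 + 6*3 = 18
  x = 1: y <= min((10 - 3*1)/3, (15 - 2*1)/2) => y in {0, ..., 2}; best 6*1 + 6*2 = 18
  x = 2: y <= min((10 - 3*2)/3, (15 - 2*2)/2) => y in {0, ..., 1}; best 6*2 + 6*1 = 18
  x = 3: y <= min((10 - 3*3)/3, (15 - 2*3)/2) => y in {0}; best 6*3 + 6*0 = 18
The maximum 6x + 6y = 18 is achieved at x = 0, y = 3.
(The same value 18 is also attained at (1, 2), (2, 1), (3, 0).)
Check: 3*0 + 3*3 = 9 <= 10 and 2*0 + 2*3 = 6 <= 15.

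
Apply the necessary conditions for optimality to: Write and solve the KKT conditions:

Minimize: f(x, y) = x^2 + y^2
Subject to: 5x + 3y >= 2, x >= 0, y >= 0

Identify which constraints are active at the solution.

KKT conditions for min x^2 + y^2 s.t. 5x + 3y >= 2, x >= 0, y >= 0:
Stationarity: 2x = mu*5 + mu_x, 2y = mu*3 + mu_y, with mu, mu_x, mu_y >= 0
Complementary slackness: mu*(5x + 3y - 2) = 0, mu_x*x = 0, mu_y*y = 0
(0, 0) is infeasible (5*0 + 3*0 < 2), so if mu = 0 stationarity would force x = mu_x/2 >= 0, y = mu_y/2 >= 0 with mu_x*x = mu_y*y = 0, i.e. x = y = 0: contradiction. Hence mu > 0 and 5x + 3y = 2 is active.
Try x > 0, y > 0 (so mu_x = mu_y = 0): x = 5*mu/2, y = 3*mu/2
Substitute: 5*(5*mu/2) + 3*(3*mu/2) = 2
  mu*34/2 = 2 => mu = 2/17
x* = 5/17 > 0, y* = 3/17 > 0, consistent with mu_x = mu_y = 0.
f is convex and the constraints are linear, so this KKT point is the global minimum.
f* = 2/17
Active constraints: 5x + 3y >= 2 (holds with equality, mu = 2/17 > 0); x >= 0 and y >= 0 are inactive (mu_x = mu_y = 0).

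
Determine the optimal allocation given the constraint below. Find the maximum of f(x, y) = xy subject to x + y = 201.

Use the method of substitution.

Substitute y = 201 - x into f(x,y) = xy:
g(x) = x(201 - x) = 201x - x^2
g'(x) = 201 - 2x = 0  =>  x = 201/2
y = 201 - 201/2 = 201/2
Maximum value = (201/2) * (201/2) = 40401/4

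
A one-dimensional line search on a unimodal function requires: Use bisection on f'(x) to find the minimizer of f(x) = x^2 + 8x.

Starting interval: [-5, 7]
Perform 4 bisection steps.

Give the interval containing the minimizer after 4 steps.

Finding critical point of f(x) = x^2 + 8x using bisection on f'(x) = 2x + 8.
f'(x) = 0 when x = -4.
Starting interval: [-5, 7]
Step 1: mid = 1, f'(mid) = 10, new interval = [-5, 1]
Step 2: mid = -2, f'(mid) = 4, new interval = [-5, -2]
Step 3: mid = -7/2, f'(mid) = 1, new interval = [-5, -7/2]
Step 4: mid = -17/4, f'(mid) = -1/2, new interval = [-17/4, -7/2]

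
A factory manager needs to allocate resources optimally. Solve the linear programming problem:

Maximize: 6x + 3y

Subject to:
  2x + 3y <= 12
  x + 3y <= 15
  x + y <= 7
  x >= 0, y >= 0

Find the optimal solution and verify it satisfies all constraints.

Feasible vertices: (0, 0), (0, 4), (6, 0)
Objective 6x + 3y at each vertex:
  (0, 0): 0
  (0, 4): 12
  (6, 0): 36
Maximum is 36 at (6, 0).
Verify constraints at (x, y) = (6, 0):
  2*6 + 3*0 = 12 <= 12 (active)
  1*6 + 3*0 = 6 <= 15
  1*6 + 1*0 = 6 <= 7
  x = 6 >= 0, y = 0 >= 0. All constraints satisfied.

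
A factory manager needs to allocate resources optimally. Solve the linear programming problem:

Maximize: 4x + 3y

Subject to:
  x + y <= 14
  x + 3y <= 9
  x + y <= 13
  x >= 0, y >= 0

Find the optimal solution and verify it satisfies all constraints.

Feasible vertices: (0, 0), (0, 3), (9, 0)
Objective 4x + 3y at each vertex:
  (0, 0): 0
  (0, 3): 9
  (9, 0): 36
Maximum is 36 at (9, 0).
Verify constraints at (x, y) = (9, 0):
  1*9 + 1*0 = 9 <= 14
  1*9 + 3*0 = 9 <= 9 (active)
  1*9 + 1*0 = 9 <= 13
  x = 9 >= 0, y = 0 >= 0. All constraints satisfied.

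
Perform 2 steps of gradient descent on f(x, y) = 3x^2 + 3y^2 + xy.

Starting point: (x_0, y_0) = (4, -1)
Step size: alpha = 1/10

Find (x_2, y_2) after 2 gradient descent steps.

f(x,y) = 3x^2 + 3y^2 + xy
grad_x = 6x + 1y, grad_y = 6y + 1x
Step 1: grad = (23, -2), (17/10, -4/5)
Step 2: grad = (47/5, -31/10), (19/25, -49/100)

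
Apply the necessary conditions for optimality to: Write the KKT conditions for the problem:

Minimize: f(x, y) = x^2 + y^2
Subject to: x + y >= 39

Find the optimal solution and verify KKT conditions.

KKT conditions for min x^2 + y^2 s.t. x + y >= 39:
Stationarity: 2x = mu, 2y = mu
So x = y = mu/2.
Complementary slackness: mu*(x + y - 39) = 0
Primal feasibility: x + y >= 39; dual feasibility: mu >= 0
If mu = 0 then x = y = 0, but 0 + 0 < 39 is infeasible, so the constraint is active.
Constraint active: x + y = 2*(mu/2) = 39 => mu = 39
x = y = 39/2, f = 1521/2
Verify: stationarity 2*(39/2) = 39 = mu; primal 39/2 + 39/2 = 39 >= 39; dual mu = 39 >= 0; complementary slackness 39*(39 - 39) = 0. All KKT conditions hold.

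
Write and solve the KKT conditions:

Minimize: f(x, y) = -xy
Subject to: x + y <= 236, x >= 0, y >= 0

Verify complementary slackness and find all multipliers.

Problem: min -xy s.t. x + y <= 236 (multiplier lambda), x >= 0 (mu_x), y >= 0 (mu_y)
KKT stationarity: -y + lambda - mu_x = 0, -x + lambda - mu_y = 0, with lambda, mu_x, mu_y >= 0
Complementary slackness: lambda*(x + y - 236) = 0, mu_x*x = 0, mu_y*y = 0
If lambda = 0: y = -mu_x <= 0 and x = -mu_y <= 0 force x = y = 0 with f = 0; but x = y = 118 is feasible with f = -13924 < 0, so this is not the minimum. Hence lambda > 0 and x + y = 236.
Try x > 0, y > 0 (so mu_x = mu_y = 0): y = lambda, x = lambda => x = y = lambda
x + y = 236 => 2*lambda = 236 => lambda = 118
x* = y* = 118 > 0, consistent with mu_x = mu_y = 0.
(Any feasible point with x = 0 or y = 0 has f = 0 > -13924, so the minimum is not on those boundaries.)
min(-xy) = -13924 (i.e. max xy = 13924)
Multipliers: lambda = 118, mu_x = 0, mu_y = 0
Complementary slackness: lambda*(x + y - 236) = 118*(118 + 118 - 236) = 0, mu_x*x = 0*118 = 0, mu_y*y = 0*118 = 0. Satisfied.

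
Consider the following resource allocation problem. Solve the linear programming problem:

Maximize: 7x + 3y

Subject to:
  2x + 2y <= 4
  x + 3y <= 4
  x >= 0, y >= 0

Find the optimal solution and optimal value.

Feasible vertices: (0, 0), (0, 4/3), (1, 1), (2, 0)
Objective 7x + 3y at each:
  (0, 0): 0
  (0, 4/3): 4
  (1, 1): 10
  (2, 0): 14
Maximum is 14 at (2, 0).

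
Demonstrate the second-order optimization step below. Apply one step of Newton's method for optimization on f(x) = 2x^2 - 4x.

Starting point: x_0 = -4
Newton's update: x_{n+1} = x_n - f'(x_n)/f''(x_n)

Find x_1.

f(x) = 2x^2 - 4x
f'(x) = 4x + (-4), f''(x) = 4
Newton step: x_1 = x_0 - f'(x_0)/f''(x_0)
f'(-4) = -20
x_1 = -4 - -20/4 = 1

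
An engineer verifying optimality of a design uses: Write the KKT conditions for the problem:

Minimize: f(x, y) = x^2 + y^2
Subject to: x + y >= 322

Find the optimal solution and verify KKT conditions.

KKT conditions for min x^2 + y^2 s.t. x + y >= 322:
Stationarity: 2x = mu, 2y = mu
So x = y = mu/2.
Complementary slackness: mu*(x + y - 322) = 0
Primal feasibility: x + y >= 322; dual feasibility: mu >= 0
If mu = 0 then x = y = 0, but 0 + 0 < 322 is infeasible, so the constraint is active.
Constraint active: x + y = 2*(mu/2) = 322 => mu = 322
x = y = 161, f = 51842
Verify: stationarity 2*161 = 322 = mu; primal 161 + 161 = 322 >= 322; dual mu = 322 >= 0; complementary slackness 322*(322 - 322) = 0. All KKT conditions hold.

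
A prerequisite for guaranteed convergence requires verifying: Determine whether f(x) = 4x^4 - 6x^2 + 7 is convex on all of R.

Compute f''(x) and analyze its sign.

f(x) = 4x^4 - 6x^2 + 7
f'(x) = 16x^3 + -12x
f''(x) = 48x^2 + -12
f''(0) = -12 < 0, so not convex near x = 0
Therefore, f is not globally convex on R.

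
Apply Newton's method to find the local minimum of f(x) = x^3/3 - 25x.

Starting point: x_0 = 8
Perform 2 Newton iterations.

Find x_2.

f(x) = x^3/3 - 25x
f'(x) = x^2 - 25, f''(x) = 2x
Newton update: x_{n+1} = x_n - (x_n^2 - 25)/(2*x_n)
Step 1: x_0 = 8, f'=39, f''=16, x_1 = 89/16
Step 2: x_1 = 89/16, f'=1521/256, f''=89/8, x_2 = 14321/2848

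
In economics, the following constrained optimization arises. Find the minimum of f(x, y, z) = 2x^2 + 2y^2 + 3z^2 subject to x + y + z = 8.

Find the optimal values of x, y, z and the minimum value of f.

Using Lagrange multipliers on f = 2x^2 + 2y^2 + 3z^2 with constraint x + y + z = 8:
Conditions: 2*2*x = lambda, 2*2*y = lambda, 2*3*z = lambda
So x = lambda/4, y = lambda/4, z = lambda/6
Substituting into constraint: lambda * (2/3) = 8
lambda = 12
x = 3, y = 3, z = 2
Minimum value = 48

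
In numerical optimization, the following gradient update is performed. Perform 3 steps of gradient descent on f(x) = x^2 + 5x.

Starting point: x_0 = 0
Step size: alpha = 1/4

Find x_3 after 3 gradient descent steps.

f(x) = x^2 + 5x, f'(x) = 2x + (5)
Step 1: f'(0) = 5, x_1 = 0 - 1/4 * 5 = -5/4
Step 2: f'(-5/4) = 5/2, x_2 = -5/4 - 1/4 * 5/2 = -15/8
Step 3: f'(-15/8) = 5/4, x_3 = -15/8 - 1/4 * 5/4 = -35/16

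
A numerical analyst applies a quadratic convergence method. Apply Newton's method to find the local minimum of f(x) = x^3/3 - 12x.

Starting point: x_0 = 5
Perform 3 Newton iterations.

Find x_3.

f(x) = x^3/3 - 12x
f'(x) = x^2 - 12, f''(x) = 2x
Newton update: x_{n+1} = x_n - (x_n^2 - 12)/(2*x_n)
Step 1: x_0 = 5, f'=13, f''=10, x_1 = 37/10
Step 2: x_1 = 37/10, f'=169/100, f''=37/5, x_2 = 2569/740
Step 3: x_2 = 2569/740, f'=28561/547600, f''=2569/370, x_3 = 13170961/3802120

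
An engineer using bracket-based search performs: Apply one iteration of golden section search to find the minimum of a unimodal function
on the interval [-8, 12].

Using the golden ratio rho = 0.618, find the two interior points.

Golden section search on [-8, 12].
Golden ratio rho = 0.618 (approx).
Interior points:
  x_1 = -8 + (1-0.618)*20 = -0.3600
  x_2 = -8 + 0.618*20 = 4.3600
Compare f(x_1) and f(x_2) to determine which subinterval to keep.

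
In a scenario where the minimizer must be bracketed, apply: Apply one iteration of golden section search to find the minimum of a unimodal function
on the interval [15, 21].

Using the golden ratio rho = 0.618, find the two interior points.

Golden section search on [15, 21].
Golden ratio rho = 0.618 (approx).
Interior points:
  x_1 = 15 + (1-0.618)*6 = 17.2920
  x_2 = 15 + 0.618*6 = 18.7080
Compare f(x_1) and f(x_2) to determine which subinterval to keep.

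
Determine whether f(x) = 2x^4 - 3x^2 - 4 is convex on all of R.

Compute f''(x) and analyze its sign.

f(x) = 2x^4 - 3x^2 - 4
f'(x) = 8x^3 + -6x
f''(x) = 24x^2 + -6
f''(0) = -6 < 0, so not convex near x = 0
Therefore, f is not globally convex on R.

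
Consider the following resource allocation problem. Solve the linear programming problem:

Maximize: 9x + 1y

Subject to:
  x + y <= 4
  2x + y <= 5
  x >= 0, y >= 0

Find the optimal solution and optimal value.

Feasible vertices: (0, 0), (0, 4), (1, 3), (5/2, 0)
Objective 9x + 1y at each:
  (0, 0): 0
  (0, 4): 4
  (1, 3): 12
  (5/2, 0): 45/2
Maximum is 45/2 at (5/2, 0).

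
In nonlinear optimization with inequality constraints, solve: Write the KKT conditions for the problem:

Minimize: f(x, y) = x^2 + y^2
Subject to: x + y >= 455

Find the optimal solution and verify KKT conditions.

KKT conditions for min x^2 + y^2 s.t. x + y >= 455:
Stationarity: 2x = mu, 2y = mu
So x = y = mu/2.
Complementary slackness: mu*(x + y - 455) = 0
Primal feasibility: x + y >= 455; dual feasibility: mu >= 0
If mu = 0 then x = y = 0, but 0 + 0 < 455 is infeasible, so the constraint is active.
Constraint active: x + y = 2*(mu/2) = 455 => mu = 455
x = y = 455/2, f = 207025/2
Verify: stationarity 2*(455/2) = 455 = mu; primal 455/2 + 455/2 = 455 >= 455; dual mu = 455 >= 0; complementary slackness 455*(455 - 455) = 0. All KKT conditions hold.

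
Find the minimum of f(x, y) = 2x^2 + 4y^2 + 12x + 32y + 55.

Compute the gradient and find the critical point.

f(x,y) = 2x^2 + 4y^2 + 12x + 32y + 55
df/dx = 4x + (12) = 0  =>  x = -3
df/dy = 8y + (32) = 0  =>  y = -4
f(-3, -4) = 2*(-3)^2 + 4*(-4)^2 + 12*(-3) + 32*(-4) + 55 = -27
Hessian is diagonal with entries 4, 8 > 0, so this is a minimum.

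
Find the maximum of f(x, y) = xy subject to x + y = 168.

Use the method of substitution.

Substitute y = 168 - x into f(x,y) = xy:
g(x) = x(168 - x) = 168x - x^2
g'(x) = 168 - 2x = 0  =>  x = 84
y = 168 - 84 = 84
Maximum value = 84 * 84 = 7056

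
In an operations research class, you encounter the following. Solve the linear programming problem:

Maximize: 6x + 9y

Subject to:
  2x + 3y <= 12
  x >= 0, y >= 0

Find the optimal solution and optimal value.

The feasible region has vertices at [(0, 0), (6, 0), (0, 4)].
Checking objective 6x + 9y at each vertex:
  (0, 0): 6*0 + 9*0 = 0
  (6, 0): 6*6 + 9*0 = 36
  (0, 4): 6*0 + 9*4 = 36
Maximum is 36 at (6, 0).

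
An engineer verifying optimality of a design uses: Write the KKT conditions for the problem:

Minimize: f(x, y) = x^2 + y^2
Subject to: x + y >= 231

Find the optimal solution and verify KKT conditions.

KKT conditions for min x^2 + y^2 s.t. x + y >= 231:
Stationarity: 2x = mu, 2y = mu
So x = y = mu/2.
Complementary slackness: mu*(x + y - 231) = 0
Primal feasibility: x + y >= 231; dual feasibility: mu >= 0
If mu = 0 then x = y = 0, but 0 + 0 < 231 is infeasible, so the constraint is active.
Constraint active: x + y = 2*(mu/2) = 231 => mu = 231
x = y = 231/2, f = 53361/2
Verify: stationarity 2*(231/2) = 231 = mu; primal 231/2 + 231/2 = 231 >= 231; dual mu = 231 >= 0; complementary slackness 231*(231 - 231) = 0. All KKT conditions hold.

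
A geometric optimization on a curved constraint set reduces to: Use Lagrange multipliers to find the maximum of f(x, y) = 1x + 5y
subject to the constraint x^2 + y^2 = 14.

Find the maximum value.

Set up Lagrange conditions: grad f = lambda * grad g
  1 = 2*lambda*x
  5 = 2*lambda*y
From these: x/y = 1/5, so x = 1t, y = 5t for some t.
Substitute into constraint: (1t)^2 + (5t)^2 = 14
  t^2 * 26 = 14
  t = sqrt(14/26)
Maximum = 1*x + 5*y = (1^2 + 5^2)*t = 26 * sqrt(14/26) = sqrt(364)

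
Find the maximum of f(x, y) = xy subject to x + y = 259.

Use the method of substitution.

Substitute y = 259 - x into f(x,y) = xy:
g(x) = x(259 - x) = 259x - x^2
g'(x) = 259 - 2x = 0  =>  x = 259/2
y = 259 - 259/2 = 259/2
Maximum value = (259/2) * (259/2) = 67081/4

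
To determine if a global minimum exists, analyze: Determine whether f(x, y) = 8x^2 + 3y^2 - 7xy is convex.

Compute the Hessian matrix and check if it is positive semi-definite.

f(x,y) = 8x^2 + 3y^2 - 7xy
Hessian H = [[16, -7], [-7, 6]]
trace(H) = 22, det(H) = 47
Eigenvalues: (22 +/- sqrt(296)) / 2 = 19.6, 2.398
Since both eigenvalues > 0, f is convex.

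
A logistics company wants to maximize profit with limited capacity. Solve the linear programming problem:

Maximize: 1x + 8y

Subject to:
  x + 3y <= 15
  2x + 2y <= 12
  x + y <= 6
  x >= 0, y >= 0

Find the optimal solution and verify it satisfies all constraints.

Feasible vertices: (0, 0), (0, 5), (3/2, 9/2), (6, 0)
Objective 1x + 8y at each vertex:
  (0, 0): 0
  (0, 5): 40
  (3/2, 9/2): 75/2
  (6, 0): 6
Maximum is 40 at (0, 5).
Verify constraints at (x, y) = (0, 5):
  1*0 + 3*5 = 15 <= 15 (active)
  2*0 + 2*5 = 10 <= 12
  1*0 + 1*5 = 5 <= 6
  x = 0 >= 0, y = 5 >= 0. All constraints satisfied.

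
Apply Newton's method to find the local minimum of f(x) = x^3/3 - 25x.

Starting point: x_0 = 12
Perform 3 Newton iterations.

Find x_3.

f(x) = x^3/3 - 25x
f'(x) = x^2 - 25, f''(x) = 2x
Newton update: x_{n+1} = x_n - (x_n^2 - 25)/(2*x_n)
Step 1: x_0 = 12, f'=119, f''=24, x_1 = 169/24
Step 2: x_1 = 169/24, f'=14161/576, f''=169/12, x_2 = 42961/8112
Step 3: x_2 = 42961/8112, f'=200533921/65804544, f''=42961/4056, x_3 = 3490761121/696999264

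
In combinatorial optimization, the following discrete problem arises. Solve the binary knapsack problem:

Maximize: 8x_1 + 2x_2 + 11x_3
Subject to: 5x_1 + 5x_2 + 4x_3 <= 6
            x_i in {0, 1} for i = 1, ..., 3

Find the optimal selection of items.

Items: item 1 (v=8, w=5), item 2 (v=2, w=5), item 3 (v=11, w=4)
Capacity: 6
Checking all 8 subsets (w = total weight, v = total value):
  {}: w = 0, v = 0
  {1}: w = 5, v = 8
  {2}: w = 5, v = 2
  {3}: w = 4, v = 11
  {1, 2}: w = 10 > 6, infeasible
  {1, 3}: w = 9 > 6, infeasible
  {2, 3}: w = 9 > 6, infeasible
  {1, 2, 3}: w = 14 > 6, infeasible
Best feasible subset: items [3]
Total weight: 4 <= 6, total value: 11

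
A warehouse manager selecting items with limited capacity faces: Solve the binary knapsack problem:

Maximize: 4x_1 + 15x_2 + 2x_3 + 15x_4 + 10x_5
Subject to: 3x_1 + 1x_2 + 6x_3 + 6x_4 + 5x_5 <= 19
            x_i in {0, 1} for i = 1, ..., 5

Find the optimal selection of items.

Items: item 1 (v=4, w=3), item 2 (v=15, w=1), item 3 (v=2, w=6), item 4 (v=15, w=6), item 5 (v=10, w=5)
Capacity: 19
Checking all 32 subsets (w = total weight, v = total value):
  {}: w = 0, v = 0
  {1}: w = 3, v = 4
  {2}: w = 1, v = 15
  {3}: w = 6, v = 2
  {4}: w = 6, v = 15
  {5}: w = 5, v = 10
  {1, 2}: w = 4, v = 19
  {1, 3}: w = 9, v = 6
  {1, 4}: w = 9, v = 19
  {1, 5}: w = 8, v = 14
  {2, 3}: w = 7, v = 17
  {2, 4}: w = 7, v = 30
  {2, 5}: w = 6, v = 25
  {3, 4}: w = 12, v = 17
  {3, 5}: w = 11, v = 12
  {4, 5}: w = 11, v = 25
  {1, 2, 3}: w = 10, v = 21
  {1, 2, 4}: w = 10, v = 34
  {1, 2, 5}: w = 9, v = 29
  {1, 3, 4}: w = 15, v = 21
  {1, 3, 5}: w = 14, v = 16
  {1, 4, 5}: w = 14, v = 29
  {2, 3, 4}: w = 13, v = 32
  {2, 3, 5}: w = 12, v = 27
  {2, 4, 5}: w = 12, v = 40
  {3, 4, 5}: w = 17, v = 27
  {1, 2, 3, 4}: w = 16, v = 36
  {1, 2, 3, 5}: w = 15, v = 31
  {1, 2, 4, 5}: w = 15, v = 44
  {1, 3, 4, 5}: w = 20 > 19, infeasible
  {2, 3, 4, 5}: w = 18, v = 42
  {1, 2, 3, 4, 5}: w = 21 > 19, infeasible
Best feasible subset: items [1, 2, 4, 5]
Total weight: 15 <= 19, total value: 44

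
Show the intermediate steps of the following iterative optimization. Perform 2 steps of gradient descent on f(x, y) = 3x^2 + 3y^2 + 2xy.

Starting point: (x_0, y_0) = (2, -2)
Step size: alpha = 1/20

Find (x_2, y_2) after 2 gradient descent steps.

f(x,y) = 3x^2 + 3y^2 + 2xy
grad_x = 6x + 2y, grad_y = 6y + 2x
Step 1: grad = (8, -8), (8/5, -8/5)
Step 2: grad = (32/5, -32/5), (32/25, -32/25)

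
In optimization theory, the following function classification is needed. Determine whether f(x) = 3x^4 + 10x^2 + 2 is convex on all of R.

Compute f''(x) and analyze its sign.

f(x) = 3x^4 + 10x^2 + 2
f'(x) = 12x^3 + 20x
f''(x) = 36x^2 + 20
f''(x) = 36x^2 + 20 >= 20 > 0 for all x
Therefore, f is convex on R.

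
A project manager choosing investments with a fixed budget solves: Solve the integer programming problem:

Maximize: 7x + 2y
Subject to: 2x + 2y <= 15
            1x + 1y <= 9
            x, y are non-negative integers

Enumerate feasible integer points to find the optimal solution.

Constraint 1: 2x + 2y <= 15
Constraint 2: 1x + 1y <= 9
Feasible x range (need y >= 0): 0 <= x <= min(15/2, 9/1) => x in {0, ..., 7}.
Enumerate feasible integer points row by row (the coefficient of y is 2 > 0, so for each x the largest feasible y gives the best value):
  x = 0: y <= min((15 - 2*0)/2, (9 - 1*0)/1) => y in {0, ..., 7}; best 7*0 + 2*7 = 14
  x = 1: y <= min((15 - 2*1)/2, (9 - 1*1)/1) => y in {0, ..., 6}; best 7*1 + 2*6 = 19
  x = 2: y <= min((15 - 2*2)/2, (9 - 1*2)/1) => y in {0, ..., 5}; best 7*2 + 2*5 = 24
  x = 3: y <= min((15 - 2*3)/2, (9 - 1*3)/1) => y in {0, ..., 4}; best 7*3 + 2*4 = 29
  x = 4: y <= min((15 - 2*4)/2, (9 - 1*4)/1) => y in {0, ..., 3}; best 7*4 + 2*3 = 34
  x = 5: y <= min((15 - 2*5)/2, (9 - 1*5)/1) => y in {0, ..., 2}; best 7*5 + 2*2 = 39
  x = 6: y <= min((15 - 2*6)/2, (9 - 1*6)/1) => y in {0, ..., 1}; best 7*6 + 2*1 = 44
  x = 7: y <= min((15 - 2*7)/2, (9 - 1*7)/1) => y in {0}; best 7*7 + 2*0 = 49
The maximum 7x + 2y = 49 is achieved at x = 7, y = 0.
Check: 2*7 + 2*0 = 14 <= 15 and 1*7 + 1*0 = 7 <= 9.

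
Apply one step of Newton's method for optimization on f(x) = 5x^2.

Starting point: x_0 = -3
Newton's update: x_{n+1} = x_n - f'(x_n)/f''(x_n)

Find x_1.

f(x) = 5x^2
f'(x) = 10x + (0), f''(x) = 10
Newton step: x_1 = x_0 - f'(x_0)/f''(x_0)
f'(-3) = -30
x_1 = -3 - -30/10 = 0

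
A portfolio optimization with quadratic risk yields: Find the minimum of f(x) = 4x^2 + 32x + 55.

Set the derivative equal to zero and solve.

f(x) = 4x^2 + 32x + 55
f'(x) = 8x + (32) = 0
x = -32/8 = -4
f(-4) = -9
Since f''(x) = 8 > 0, this is a minimum.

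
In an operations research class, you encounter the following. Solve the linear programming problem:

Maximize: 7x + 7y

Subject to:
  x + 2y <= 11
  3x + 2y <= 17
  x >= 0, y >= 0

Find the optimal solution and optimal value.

Feasible vertices: (0, 0), (0, 11/2), (3, 4), (17/3, 0)
Objective 7x + 7y at each:
  (0, 0): 0
  (0, 11/2): 77/2
  (3, 4): 49
  (17/3, 0): 119/3
Maximum is 49 at (3, 4).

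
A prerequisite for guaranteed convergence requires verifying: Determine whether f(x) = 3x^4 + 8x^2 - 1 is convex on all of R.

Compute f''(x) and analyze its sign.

f(x) = 3x^4 + 8x^2 - 1
f'(x) = 12x^3 + 16x
f''(x) = 36x^2 + 16
f''(x) = 36x^2 + 16 >= 16 > 0 for all x
Therefore, f is convex on R.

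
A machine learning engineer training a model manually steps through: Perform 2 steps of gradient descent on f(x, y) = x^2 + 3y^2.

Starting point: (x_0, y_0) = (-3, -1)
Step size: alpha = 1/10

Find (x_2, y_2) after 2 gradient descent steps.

f(x,y) = x^2 + 3y^2
grad_x = 2x + 0y, grad_y = 6y + 0x
Step 1: grad = (-6, -6), (-12/5, -2/5)
Step 2: grad = (-24/5, -12/5), (-48/25, -4/25)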